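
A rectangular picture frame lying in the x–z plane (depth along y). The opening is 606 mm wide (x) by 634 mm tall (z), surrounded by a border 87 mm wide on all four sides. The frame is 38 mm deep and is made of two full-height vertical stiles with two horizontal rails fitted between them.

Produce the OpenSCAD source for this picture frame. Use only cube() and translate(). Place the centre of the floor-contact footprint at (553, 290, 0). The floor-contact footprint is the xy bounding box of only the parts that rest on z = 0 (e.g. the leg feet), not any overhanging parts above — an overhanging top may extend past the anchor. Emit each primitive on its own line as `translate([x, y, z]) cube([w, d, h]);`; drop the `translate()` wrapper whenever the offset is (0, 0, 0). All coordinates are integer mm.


translate([163, 271, 0]) cube([87, 38, 808]);
translate([856, 271, 0]) cube([87, 38, 808]);
translate([250, 271, 0]) cube([606, 38, 87]);
translate([250, 271, 721]) cube([606, 38, 87]);


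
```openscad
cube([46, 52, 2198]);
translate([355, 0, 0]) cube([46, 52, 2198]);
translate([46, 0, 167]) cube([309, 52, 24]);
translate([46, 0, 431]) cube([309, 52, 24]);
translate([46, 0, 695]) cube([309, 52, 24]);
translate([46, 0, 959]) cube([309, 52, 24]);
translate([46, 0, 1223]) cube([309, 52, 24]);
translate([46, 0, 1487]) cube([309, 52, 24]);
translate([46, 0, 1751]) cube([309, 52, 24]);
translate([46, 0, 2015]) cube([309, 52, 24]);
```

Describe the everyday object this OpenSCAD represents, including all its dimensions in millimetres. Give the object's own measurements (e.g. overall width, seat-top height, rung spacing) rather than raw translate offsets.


A straight ladder. Two 46×52 mm vertical rails, 2198 mm tall, stand 401 mm apart (outside-to-outside) with their front faces coplanar on the −y side. 8 rungs, each 52 mm deep and 24 mm tall, span between the inner faces of the rails, front faces flush with the rails. The lowest rung's underside is at z = 167 mm and rungs are spaced 264 mm apart (underside to underside).


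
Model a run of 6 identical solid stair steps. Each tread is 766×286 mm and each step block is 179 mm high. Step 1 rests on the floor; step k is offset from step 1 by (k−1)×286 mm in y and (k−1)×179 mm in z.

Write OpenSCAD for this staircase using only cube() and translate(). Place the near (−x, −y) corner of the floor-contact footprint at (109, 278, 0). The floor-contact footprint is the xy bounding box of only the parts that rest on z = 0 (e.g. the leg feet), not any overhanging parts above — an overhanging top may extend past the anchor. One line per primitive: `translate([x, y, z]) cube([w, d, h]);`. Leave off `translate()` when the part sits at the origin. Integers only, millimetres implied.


translate([109, 278, 0]) cube([766, 286, 179]);
translate([109, 564, 179]) cube([766, 286, 179]);
translate([109, 850, 358]) cube([766, 286, 179]);
translate([109, 1136, 537]) cube([766, 286, 179]);
translate([109, 1422, 716]) cube([766, 286, 179]);
translate([109, 1708, 895]) cube([766, 286, 179]);


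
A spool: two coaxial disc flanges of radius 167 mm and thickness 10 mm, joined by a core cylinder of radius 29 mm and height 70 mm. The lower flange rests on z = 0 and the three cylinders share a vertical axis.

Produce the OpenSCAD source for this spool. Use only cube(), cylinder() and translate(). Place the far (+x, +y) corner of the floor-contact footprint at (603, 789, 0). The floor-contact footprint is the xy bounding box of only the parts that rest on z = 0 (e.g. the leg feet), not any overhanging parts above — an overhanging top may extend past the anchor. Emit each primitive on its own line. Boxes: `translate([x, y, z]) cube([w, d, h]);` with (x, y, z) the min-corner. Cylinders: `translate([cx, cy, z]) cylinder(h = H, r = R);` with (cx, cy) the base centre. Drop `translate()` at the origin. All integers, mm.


translate([436, 622, 0]) cylinder(h = 10, r = 167);
translate([436, 622, 10]) cylinder(h = 70, r = 29);
translate([436, 622, 80]) cylinder(h = 10, r = 167);


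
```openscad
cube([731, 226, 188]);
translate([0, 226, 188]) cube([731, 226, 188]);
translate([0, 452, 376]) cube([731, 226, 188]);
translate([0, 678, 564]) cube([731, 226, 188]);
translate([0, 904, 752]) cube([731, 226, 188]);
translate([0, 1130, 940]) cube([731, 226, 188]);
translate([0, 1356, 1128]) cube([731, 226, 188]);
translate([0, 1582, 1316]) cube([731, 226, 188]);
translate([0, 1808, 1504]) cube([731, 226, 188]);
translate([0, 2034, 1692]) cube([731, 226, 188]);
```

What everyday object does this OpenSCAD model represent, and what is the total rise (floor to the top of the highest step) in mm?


A staircase. The total rise is 1880 mm.

10 identical blocks, each offset up and back from the previous — a staircase. Each step is 188 mm tall and there are 10 of them, so the total rise is 10 × 188 = 1880 mm.


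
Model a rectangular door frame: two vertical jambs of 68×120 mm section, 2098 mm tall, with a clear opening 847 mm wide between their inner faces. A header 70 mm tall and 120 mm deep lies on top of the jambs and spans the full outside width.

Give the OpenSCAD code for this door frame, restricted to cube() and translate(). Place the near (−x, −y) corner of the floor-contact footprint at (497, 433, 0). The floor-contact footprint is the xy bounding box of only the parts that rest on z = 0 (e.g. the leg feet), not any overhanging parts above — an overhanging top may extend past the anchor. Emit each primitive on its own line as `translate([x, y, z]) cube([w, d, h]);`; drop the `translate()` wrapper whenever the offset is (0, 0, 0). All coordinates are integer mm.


translate([497, 433, 0]) cube([68, 120, 2098]);
translate([1412, 433, 0]) cube([68, 120, 2098]);
translate([497, 433, 2098]) cube([983, 120, 70]);


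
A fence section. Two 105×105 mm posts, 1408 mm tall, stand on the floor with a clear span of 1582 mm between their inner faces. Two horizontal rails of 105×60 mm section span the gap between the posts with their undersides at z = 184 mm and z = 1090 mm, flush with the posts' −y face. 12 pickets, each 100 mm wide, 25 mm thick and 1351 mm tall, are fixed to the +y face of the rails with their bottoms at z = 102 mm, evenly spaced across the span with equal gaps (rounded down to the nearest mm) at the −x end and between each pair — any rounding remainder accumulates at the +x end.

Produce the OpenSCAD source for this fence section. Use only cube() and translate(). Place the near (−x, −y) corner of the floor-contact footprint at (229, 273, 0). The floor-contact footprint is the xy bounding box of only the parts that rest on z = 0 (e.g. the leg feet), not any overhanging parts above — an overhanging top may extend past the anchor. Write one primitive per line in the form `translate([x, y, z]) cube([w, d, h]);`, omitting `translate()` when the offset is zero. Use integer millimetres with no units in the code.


translate([229, 273, 0]) cube([105, 105, 1408]);
translate([1916, 273, 0]) cube([105, 105, 1408]);
translate([334, 273, 184]) cube([1582, 105, 60]);
translate([334, 273, 1090]) cube([1582, 105, 60]);
translate([363, 378, 102]) cube([100, 25, 1351]);
translate([492, 378, 102]) cube([100, 25, 1351]);
translate([621, 378, 102]) cube([100, 25, 1351]);
translate([750, 378, 102]) cube([100, 25, 1351]);
translate([879, 378, 102]) cube([100, 25, 1351]);
translate([1008, 378, 102]) cube([100, 25, 1351]);
translate([1137, 378, 102]) cube([100, 25, 1351]);
translate([1266, 378, 102]) cube([100, 25, 1351]);
translate([1395, 378, 102]) cube([100, 25, 1351]);
translate([1524, 378, 102]) cube([100, 25, 1351]);
translate([1653, 378, 102]) cube([100, 25, 1351]);
translate([1782, 378, 102]) cube([100, 25, 1351]);


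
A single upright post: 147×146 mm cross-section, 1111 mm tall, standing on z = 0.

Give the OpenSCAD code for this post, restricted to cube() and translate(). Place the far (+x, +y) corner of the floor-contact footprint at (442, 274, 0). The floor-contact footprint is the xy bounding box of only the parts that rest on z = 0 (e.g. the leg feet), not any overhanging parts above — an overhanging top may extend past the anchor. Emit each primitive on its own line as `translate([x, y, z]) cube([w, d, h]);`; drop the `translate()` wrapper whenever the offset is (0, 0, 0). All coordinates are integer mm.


translate([295, 128, 0]) cube([147, 146, 1111]);


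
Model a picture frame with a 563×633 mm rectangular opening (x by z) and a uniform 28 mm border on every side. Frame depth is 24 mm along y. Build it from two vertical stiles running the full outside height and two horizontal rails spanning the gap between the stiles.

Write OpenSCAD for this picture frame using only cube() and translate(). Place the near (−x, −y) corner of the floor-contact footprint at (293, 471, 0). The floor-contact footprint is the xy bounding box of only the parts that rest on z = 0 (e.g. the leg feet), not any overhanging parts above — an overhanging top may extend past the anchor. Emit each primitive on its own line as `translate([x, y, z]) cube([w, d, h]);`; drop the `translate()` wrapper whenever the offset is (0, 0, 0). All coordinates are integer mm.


translate([293, 471, 0]) cube([28, 24, 689]);
translate([884, 471, 0]) cube([28, 24, 689]);
translate([321, 471, 0]) cube([563, 24, 28]);
translate([321, 471, 661]) cube([563, 24, 28]);


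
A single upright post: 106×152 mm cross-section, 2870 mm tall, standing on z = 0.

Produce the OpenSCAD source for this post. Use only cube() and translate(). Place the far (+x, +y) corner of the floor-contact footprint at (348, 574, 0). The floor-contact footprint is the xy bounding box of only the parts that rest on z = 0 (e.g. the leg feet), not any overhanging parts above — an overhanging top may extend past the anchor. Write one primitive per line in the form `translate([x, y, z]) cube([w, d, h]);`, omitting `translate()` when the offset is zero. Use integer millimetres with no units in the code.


translate([242, 422, 0]) cube([106, 152, 2870]);


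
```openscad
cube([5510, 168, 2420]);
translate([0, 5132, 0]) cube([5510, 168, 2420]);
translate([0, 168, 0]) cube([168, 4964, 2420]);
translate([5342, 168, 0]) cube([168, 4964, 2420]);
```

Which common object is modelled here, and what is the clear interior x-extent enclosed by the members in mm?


A house (or room) frame. The interior width is 5174 mm.

Four 2420 mm walls enclosing a rectangle with no floor or roof — a room or house frame. Outside width is 5510 mm and wall thickness is 168 mm, so the interior width is 5510 − 2 × 168 = 5174 mm.


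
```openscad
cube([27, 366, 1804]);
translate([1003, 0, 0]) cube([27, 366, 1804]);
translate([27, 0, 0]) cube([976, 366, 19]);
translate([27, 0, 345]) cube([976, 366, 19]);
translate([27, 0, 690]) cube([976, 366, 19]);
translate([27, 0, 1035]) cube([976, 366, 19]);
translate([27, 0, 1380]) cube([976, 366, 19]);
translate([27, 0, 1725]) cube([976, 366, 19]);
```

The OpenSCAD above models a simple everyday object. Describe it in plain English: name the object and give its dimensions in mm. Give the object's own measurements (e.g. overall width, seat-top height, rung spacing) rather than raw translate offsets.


An open bookshelf. Two side panels, each 27 mm thick, 366 mm deep and 1804 mm tall, stand 1030 mm apart (outside-to-outside). Between them sit 6 shelves, each 19 mm thick and 366 mm deep, spanning the full gap between the sides. The bottom shelf rests on the floor (its underside at z = 0) and the clear gap between one shelf's top and the next shelf's underside is 326 mm.


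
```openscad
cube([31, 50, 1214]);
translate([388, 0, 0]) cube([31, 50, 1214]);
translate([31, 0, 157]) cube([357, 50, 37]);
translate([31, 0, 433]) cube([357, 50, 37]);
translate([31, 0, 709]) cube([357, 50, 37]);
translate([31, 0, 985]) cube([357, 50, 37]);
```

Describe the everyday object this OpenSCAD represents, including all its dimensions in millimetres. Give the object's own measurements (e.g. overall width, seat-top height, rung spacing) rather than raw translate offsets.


A straight ladder. Two 31×50 mm vertical rails, 1214 mm tall, stand 419 mm apart (outside-to-outside) with their front faces coplanar on the −y side. 4 rungs, each 50 mm deep and 37 mm tall, span between the inner faces of the rails, front faces flush with the rails. The lowest rung's underside is at z = 157 mm and rungs are spaced 276 mm apart (underside to underside).


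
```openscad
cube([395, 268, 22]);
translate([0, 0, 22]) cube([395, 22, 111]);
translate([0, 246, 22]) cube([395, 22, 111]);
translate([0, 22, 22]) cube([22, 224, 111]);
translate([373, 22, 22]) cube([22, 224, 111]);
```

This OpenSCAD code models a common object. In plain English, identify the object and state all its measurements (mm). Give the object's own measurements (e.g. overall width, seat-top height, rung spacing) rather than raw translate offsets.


An open-topped rectangular box: outside dimensions 395×268×133 mm, with a uniform wall and base thickness of 22 mm. The base is a full 395×268 slab on the floor; four walls sit on top of the base. The front and back walls (the −y and +y sides) span the full width; the two side walls fit between them.


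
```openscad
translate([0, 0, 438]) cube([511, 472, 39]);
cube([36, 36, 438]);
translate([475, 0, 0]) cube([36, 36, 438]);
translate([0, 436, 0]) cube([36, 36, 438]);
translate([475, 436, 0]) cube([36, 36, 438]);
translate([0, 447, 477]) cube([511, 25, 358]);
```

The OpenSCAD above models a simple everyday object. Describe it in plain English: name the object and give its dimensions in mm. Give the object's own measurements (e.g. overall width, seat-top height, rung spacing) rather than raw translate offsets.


A chair. The seat is a 511×472×39 mm slab with its top at z = 477 mm, on four 36×36 mm corner legs (flush with the seat edges, standing on z = 0). A flat backrest 25 mm thick, 358 mm tall, spans the full seat width and rises from the seat top along its +y edge, rear face flush with the rear of the seat.


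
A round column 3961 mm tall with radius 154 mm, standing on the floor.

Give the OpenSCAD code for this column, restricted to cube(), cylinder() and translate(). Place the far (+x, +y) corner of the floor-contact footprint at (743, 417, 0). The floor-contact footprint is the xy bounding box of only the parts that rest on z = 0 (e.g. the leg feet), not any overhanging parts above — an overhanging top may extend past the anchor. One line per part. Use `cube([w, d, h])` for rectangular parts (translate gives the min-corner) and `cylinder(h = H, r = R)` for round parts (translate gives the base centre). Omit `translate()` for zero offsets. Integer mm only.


translate([589, 263, 0]) cylinder(h = 3961, r = 154);


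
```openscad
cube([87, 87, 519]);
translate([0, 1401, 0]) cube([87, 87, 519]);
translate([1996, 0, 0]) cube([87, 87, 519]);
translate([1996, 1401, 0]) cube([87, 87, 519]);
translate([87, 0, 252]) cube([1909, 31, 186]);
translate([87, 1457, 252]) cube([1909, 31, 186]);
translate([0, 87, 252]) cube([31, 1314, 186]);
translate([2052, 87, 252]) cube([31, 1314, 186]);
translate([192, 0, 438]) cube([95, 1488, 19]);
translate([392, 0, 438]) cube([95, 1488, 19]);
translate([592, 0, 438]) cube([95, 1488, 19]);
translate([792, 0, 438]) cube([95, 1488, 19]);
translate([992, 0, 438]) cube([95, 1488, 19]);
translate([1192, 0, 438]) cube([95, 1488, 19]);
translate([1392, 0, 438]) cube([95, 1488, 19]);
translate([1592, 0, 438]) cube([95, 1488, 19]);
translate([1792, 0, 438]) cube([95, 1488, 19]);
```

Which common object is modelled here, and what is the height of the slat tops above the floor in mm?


A bed frame. The slat-top height is 457 mm.

Four posts, four rails, and a row of slats — a bed frame. Slats sit on the rails at z = 252 + 186 = 438; with slat thickness 19, the top is 457 mm.


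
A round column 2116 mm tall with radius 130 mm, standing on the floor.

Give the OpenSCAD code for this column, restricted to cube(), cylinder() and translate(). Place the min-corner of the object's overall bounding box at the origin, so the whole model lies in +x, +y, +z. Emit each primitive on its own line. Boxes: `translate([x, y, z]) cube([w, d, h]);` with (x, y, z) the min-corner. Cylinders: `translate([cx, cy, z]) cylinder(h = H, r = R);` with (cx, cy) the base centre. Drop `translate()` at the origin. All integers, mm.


translate([130, 130, 0]) cylinder(h = 2116, r = 130);


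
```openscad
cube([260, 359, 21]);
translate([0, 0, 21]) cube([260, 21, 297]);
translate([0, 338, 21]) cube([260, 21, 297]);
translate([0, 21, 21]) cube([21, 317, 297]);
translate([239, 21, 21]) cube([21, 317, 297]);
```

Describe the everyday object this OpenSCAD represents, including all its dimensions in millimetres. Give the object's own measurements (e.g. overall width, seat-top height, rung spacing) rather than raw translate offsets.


An open-topped rectangular box: outside dimensions 260×359×318 mm, with a uniform wall and base thickness of 21 mm. The base is a full 260×359 slab on the floor; four walls sit on top of the base. The front and back walls (the −y and +y sides) span the full width; the two side walls fit between them.


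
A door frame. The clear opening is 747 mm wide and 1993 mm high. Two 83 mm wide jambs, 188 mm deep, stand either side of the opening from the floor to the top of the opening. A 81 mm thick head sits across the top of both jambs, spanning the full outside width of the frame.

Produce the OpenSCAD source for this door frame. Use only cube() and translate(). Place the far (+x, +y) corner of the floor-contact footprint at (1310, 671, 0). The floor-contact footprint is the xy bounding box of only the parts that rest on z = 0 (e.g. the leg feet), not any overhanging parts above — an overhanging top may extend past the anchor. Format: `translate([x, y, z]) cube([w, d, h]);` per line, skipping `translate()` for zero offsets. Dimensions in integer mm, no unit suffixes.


translate([397, 483, 0]) cube([83, 188, 1993]);
translate([1227, 483, 0]) cube([83, 188, 1993]);
translate([397, 483, 1993]) cube([913, 188, 81]);


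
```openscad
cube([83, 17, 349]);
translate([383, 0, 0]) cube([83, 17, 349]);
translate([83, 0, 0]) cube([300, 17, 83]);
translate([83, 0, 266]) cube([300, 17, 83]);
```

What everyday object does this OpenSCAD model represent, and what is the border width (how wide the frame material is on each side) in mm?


A picture frame. The border width is 83 mm.

Four thin pieces enclosing a rectangular opening — a picture frame. The two full-height stiles are 349 mm tall; the top rail sits at z = 266 and is 83 mm tall, so the border above the opening is 349 − 266 = 83 mm, matching the stile x-width.


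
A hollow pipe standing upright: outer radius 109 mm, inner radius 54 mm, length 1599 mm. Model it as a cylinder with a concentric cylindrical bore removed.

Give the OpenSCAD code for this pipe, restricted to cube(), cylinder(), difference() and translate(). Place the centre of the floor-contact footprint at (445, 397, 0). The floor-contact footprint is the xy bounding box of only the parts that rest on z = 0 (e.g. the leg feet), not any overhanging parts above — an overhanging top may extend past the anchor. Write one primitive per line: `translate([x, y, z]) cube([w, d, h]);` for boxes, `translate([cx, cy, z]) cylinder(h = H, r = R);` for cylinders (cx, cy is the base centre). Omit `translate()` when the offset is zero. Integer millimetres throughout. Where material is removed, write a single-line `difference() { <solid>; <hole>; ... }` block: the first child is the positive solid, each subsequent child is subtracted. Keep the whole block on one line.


difference() { translate([445, 397, 0]) cylinder(h = 1599, r = 109); translate([445, 397, 0]) cylinder(h = 1599, r = 54); }


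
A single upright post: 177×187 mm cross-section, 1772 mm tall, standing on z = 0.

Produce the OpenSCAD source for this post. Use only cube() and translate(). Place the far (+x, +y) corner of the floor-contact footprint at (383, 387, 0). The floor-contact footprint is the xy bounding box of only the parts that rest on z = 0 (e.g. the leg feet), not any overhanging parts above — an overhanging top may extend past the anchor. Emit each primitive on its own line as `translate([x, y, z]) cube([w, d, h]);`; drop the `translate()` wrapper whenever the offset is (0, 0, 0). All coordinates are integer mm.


translate([206, 200, 0]) cube([177, 187, 1772]);


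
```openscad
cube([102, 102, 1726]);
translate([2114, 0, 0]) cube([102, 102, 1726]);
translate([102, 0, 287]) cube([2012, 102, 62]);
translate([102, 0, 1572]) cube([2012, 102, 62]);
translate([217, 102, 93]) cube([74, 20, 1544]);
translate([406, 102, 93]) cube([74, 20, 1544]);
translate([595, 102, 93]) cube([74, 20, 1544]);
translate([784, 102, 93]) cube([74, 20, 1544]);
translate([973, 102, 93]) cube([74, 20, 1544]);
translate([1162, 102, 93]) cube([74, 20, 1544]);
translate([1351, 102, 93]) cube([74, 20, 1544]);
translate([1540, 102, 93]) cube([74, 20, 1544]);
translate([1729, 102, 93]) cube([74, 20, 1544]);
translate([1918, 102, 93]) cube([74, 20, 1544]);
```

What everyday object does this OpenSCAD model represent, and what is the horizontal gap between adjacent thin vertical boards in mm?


A fence section. The picket gap is 115 mm.

Two posts, two rails, 10 pickets — a fence section. Span 2012 mm holds 10 pickets of 74 mm with 11 equal gaps: ⌊(2012 − 10·74) / 11⌋ = 115 mm.


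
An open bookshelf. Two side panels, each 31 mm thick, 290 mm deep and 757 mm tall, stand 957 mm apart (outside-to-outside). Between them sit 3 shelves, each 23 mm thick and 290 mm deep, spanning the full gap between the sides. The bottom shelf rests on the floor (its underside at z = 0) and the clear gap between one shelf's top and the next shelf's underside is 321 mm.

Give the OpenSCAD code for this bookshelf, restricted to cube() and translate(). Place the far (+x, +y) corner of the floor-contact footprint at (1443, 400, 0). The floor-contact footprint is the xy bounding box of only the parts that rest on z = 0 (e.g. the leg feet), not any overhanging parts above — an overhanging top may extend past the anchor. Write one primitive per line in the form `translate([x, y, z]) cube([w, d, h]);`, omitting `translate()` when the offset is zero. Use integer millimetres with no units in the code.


translate([486, 110, 0]) cube([31, 290, 757]);
translate([1412, 110, 0]) cube([31, 290, 757]);
translate([517, 110, 0]) cube([895, 290, 23]);
translate([517, 110, 344]) cube([895, 290, 23]);
translate([517, 110, 688]) cube([895, 290, 23]);


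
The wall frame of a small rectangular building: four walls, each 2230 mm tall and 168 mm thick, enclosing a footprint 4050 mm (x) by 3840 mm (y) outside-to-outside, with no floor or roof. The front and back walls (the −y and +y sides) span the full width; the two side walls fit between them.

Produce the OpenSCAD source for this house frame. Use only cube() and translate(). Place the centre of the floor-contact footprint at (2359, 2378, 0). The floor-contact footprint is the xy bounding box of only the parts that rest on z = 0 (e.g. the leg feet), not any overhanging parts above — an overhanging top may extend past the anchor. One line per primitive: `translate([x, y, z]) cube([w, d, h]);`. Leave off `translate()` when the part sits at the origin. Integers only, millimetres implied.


translate([334, 458, 0]) cube([4050, 168, 2230]);
translate([334, 4130, 0]) cube([4050, 168, 2230]);
translate([334, 626, 0]) cube([168, 3504, 2230]);
translate([4216, 626, 0]) cube([168, 3504, 2230]);


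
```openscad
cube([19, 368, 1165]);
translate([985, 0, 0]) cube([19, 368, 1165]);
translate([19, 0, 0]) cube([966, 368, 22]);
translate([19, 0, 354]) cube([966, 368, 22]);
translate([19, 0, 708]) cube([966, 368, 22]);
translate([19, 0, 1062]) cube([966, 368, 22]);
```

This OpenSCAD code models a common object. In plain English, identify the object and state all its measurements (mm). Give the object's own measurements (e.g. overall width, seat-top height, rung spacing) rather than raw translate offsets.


An open bookshelf. Two side panels, each 19 mm thick, 368 mm deep and 1165 mm tall, stand 1004 mm apart (outside-to-outside). Between them sit 4 shelves, each 22 mm thick and 368 mm deep, spanning the full gap between the sides. The bottom shelf rests on the floor (its underside at z = 0) and the clear gap between one shelf's top and the next shelf's underside is 332 mm.


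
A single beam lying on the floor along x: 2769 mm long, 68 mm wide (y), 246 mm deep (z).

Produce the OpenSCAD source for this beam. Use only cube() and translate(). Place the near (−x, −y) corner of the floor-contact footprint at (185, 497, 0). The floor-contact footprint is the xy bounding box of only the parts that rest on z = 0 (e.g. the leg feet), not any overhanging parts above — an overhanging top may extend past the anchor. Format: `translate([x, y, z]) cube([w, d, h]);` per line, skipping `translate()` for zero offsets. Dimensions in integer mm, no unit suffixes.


translate([185, 497, 0]) cube([2769, 68, 246]);


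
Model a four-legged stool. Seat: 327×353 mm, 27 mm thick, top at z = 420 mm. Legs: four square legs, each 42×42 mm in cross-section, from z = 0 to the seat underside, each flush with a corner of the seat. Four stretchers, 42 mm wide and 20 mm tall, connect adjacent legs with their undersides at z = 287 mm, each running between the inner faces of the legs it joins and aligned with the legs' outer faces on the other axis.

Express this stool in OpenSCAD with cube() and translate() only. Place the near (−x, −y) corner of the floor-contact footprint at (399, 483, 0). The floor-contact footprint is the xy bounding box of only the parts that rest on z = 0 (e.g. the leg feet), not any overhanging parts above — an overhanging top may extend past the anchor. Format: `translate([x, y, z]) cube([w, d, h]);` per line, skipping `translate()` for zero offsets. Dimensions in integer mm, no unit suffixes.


// leg_h = 420 - 27 = 393
// stretcher span = 327 - 2*42 = 243
translate([399, 483, 393]) cube([327, 353, 27]);
translate([399, 483, 0]) cube([42, 42, 393]);
translate([684, 483, 0]) cube([42, 42, 393]);
translate([399, 794, 0]) cube([42, 42, 393]);
translate([684, 794, 0]) cube([42, 42, 393]);
translate([441, 483, 287]) cube([243, 42, 20]);
translate([441, 794, 287]) cube([243, 42, 20]);
translate([399, 525, 287]) cube([42, 269, 20]);
translate([684, 525, 287]) cube([42, 269, 20]);


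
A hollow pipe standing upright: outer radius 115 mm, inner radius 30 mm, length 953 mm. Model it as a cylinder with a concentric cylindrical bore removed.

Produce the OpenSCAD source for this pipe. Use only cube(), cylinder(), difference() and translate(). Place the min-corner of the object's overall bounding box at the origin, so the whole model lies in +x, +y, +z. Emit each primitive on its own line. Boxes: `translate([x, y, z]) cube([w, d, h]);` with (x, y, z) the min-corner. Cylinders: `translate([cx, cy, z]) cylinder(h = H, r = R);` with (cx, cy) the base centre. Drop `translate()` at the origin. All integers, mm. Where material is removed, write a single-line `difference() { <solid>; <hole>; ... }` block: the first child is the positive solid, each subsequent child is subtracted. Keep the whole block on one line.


difference() { translate([115, 115, 0]) cylinder(h = 953, r = 115); translate([115, 115, 0]) cylinder(h = 953, r = 30); }


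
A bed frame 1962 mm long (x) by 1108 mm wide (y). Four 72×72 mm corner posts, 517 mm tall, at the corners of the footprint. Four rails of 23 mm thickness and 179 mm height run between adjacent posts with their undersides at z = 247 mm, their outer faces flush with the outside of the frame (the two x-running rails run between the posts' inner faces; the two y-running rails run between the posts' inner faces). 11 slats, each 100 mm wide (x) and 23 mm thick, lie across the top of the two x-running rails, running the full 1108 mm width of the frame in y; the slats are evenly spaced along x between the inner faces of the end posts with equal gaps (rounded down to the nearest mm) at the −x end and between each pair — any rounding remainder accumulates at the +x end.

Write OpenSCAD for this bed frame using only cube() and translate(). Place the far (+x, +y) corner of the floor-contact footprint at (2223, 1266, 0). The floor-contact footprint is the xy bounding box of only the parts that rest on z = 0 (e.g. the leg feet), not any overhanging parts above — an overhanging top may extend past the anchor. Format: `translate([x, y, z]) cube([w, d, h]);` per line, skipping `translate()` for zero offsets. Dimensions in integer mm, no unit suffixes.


translate([261, 158, 0]) cube([72, 72, 517]);
translate([261, 1194, 0]) cube([72, 72, 517]);
translate([2151, 158, 0]) cube([72, 72, 517]);
translate([2151, 1194, 0]) cube([72, 72, 517]);
translate([333, 158, 247]) cube([1818, 23, 179]);
translate([333, 1243, 247]) cube([1818, 23, 179]);
translate([261, 230, 247]) cube([23, 964, 179]);
translate([2200, 230, 247]) cube([23, 964, 179]);
translate([392, 158, 426]) cube([100, 1108, 23]);
translate([551, 158, 426]) cube([100, 1108, 23]);
translate([710, 158, 426]) cube([100, 1108, 23]);
translate([869, 158, 426]) cube([100, 1108, 23]);
translate([1028, 158, 426]) cube([100, 1108, 23]);
translate([1187, 158, 426]) cube([100, 1108, 23]);
translate([1346, 158, 426]) cube([100, 1108, 23]);
translate([1505, 158, 426]) cube([100, 1108, 23]);
translate([1664, 158, 426]) cube([100, 1108, 23]);
translate([1823, 158, 426]) cube([100, 1108, 23]);
translate([1982, 158, 426]) cube([100, 1108, 23]);


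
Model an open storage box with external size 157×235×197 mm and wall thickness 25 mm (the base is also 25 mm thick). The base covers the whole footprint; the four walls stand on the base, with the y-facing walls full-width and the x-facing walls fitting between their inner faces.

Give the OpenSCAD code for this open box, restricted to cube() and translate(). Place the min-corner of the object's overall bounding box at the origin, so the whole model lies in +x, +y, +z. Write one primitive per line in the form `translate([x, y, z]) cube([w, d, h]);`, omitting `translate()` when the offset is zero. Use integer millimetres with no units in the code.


cube([157, 235, 25]);
translate([0, 0, 25]) cube([157, 25, 172]);
translate([0, 210, 25]) cube([157, 25, 172]);
translate([0, 25, 25]) cube([25, 185, 172]);
translate([132, 25, 25]) cube([25, 185, 172]);


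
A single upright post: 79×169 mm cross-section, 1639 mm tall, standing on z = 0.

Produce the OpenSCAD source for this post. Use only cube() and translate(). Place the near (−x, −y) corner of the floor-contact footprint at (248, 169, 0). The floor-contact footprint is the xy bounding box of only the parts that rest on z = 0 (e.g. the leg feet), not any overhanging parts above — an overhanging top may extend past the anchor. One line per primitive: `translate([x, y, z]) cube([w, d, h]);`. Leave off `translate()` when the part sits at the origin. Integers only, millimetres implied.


translate([248, 169, 0]) cube([79, 169, 1639]);


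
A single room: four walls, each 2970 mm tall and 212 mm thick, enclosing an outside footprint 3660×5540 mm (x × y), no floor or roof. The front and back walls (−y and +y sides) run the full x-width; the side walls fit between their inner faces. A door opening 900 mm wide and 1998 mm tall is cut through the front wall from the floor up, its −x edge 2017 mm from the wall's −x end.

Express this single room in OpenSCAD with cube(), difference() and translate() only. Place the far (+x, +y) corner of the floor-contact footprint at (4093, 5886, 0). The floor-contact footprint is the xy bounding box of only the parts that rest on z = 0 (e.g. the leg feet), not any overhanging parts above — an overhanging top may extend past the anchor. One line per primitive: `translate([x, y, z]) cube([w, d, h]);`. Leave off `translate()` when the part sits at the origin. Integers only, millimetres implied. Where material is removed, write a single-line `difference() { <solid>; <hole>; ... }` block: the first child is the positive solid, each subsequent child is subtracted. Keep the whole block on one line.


difference() { translate([433, 346, 0]) cube([3660, 212, 2970]); translate([2450, 346, 0]) cube([900, 212, 1998]); }
translate([433, 5674, 0]) cube([3660, 212, 2970]);
translate([433, 558, 0]) cube([212, 5116, 2970]);
translate([3881, 558, 0]) cube([212, 5116, 2970]);


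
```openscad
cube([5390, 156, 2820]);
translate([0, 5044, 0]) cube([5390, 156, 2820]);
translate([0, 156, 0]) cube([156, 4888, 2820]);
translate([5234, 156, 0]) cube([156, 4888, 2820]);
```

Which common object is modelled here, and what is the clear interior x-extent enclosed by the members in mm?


A house (or room) frame. The interior width is 5078 mm.

Four 2820 mm walls enclosing a rectangle with no floor or roof — a room or house frame. Outside width is 5390 mm and wall thickness is 156 mm, so the interior width is 5390 − 2 × 156 = 5078 mm.


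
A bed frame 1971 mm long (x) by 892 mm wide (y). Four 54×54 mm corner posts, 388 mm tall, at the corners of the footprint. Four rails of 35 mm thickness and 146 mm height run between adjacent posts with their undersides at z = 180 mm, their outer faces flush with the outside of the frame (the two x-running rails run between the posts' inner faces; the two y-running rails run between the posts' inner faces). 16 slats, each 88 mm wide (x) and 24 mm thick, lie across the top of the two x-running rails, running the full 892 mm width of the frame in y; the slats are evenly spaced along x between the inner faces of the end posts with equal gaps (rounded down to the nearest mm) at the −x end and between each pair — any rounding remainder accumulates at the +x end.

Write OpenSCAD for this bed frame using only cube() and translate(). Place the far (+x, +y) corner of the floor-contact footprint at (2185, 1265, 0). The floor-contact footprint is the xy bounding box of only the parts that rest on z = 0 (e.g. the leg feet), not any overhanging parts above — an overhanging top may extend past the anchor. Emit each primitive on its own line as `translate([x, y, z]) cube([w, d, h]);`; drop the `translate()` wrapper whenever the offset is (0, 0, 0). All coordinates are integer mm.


translate([214, 373, 0]) cube([54, 54, 388]);
translate([214, 1211, 0]) cube([54, 54, 388]);
translate([2131, 373, 0]) cube([54, 54, 388]);
translate([2131, 1211, 0]) cube([54, 54, 388]);
translate([268, 373, 180]) cube([1863, 35, 146]);
translate([268, 1230, 180]) cube([1863, 35, 146]);
translate([214, 427, 180]) cube([35, 784, 146]);
translate([2150, 427, 180]) cube([35, 784, 146]);
translate([294, 373, 326]) cube([88, 892, 24]);
translate([408, 373, 326]) cube([88, 892, 24]);
translate([522, 373, 326]) cube([88, 892, 24]);
translate([636, 373, 326]) cube([88, 892, 24]);
translate([750, 373, 326]) cube([88, 892, 24]);
translate([864, 373, 326]) cube([88, 892, 24]);
translate([978, 373, 326]) cube([88, 892, 24]);
translate([1092, 373, 326]) cube([88, 892, 24]);
translate([1206, 373, 326]) cube([88, 892, 24]);
translate([1320, 373, 326]) cube([88, 892, 24]);
translate([1434, 373, 326]) cube([88, 892, 24]);
translate([1548, 373, 326]) cube([88, 892, 24]);
translate([1662, 373, 326]) cube([88, 892, 24]);
translate([1776, 373, 326]) cube([88, 892, 24]);
translate([1890, 373, 326]) cube([88, 892, 24]);
translate([2004, 373, 326]) cube([88, 892, 24]);


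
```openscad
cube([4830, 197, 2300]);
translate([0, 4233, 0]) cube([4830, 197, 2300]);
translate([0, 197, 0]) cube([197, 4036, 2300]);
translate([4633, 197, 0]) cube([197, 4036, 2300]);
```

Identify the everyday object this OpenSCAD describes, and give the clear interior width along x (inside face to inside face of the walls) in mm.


A house (or room) frame. The interior width is 4436 mm.

Four 2300 mm walls enclosing a rectangle with no floor or roof — a room or house frame. Outside width is 4830 mm and wall thickness is 197 mm, so the interior width is 4830 − 2 × 197 = 4436 mm.


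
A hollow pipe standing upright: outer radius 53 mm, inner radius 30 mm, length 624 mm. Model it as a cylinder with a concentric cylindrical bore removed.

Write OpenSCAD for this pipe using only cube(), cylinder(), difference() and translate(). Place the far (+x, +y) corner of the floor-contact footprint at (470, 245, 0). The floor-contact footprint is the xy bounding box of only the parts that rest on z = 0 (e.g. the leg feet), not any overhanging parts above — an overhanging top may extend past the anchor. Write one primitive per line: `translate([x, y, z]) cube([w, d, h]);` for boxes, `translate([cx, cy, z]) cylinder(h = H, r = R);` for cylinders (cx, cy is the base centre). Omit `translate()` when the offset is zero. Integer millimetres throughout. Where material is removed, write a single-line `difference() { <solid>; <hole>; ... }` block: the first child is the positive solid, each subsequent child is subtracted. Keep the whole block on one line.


difference() { translate([417, 192, 0]) cylinder(h = 624, r = 53); translate([417, 192, 0]) cylinder(h = 624, r = 30); }


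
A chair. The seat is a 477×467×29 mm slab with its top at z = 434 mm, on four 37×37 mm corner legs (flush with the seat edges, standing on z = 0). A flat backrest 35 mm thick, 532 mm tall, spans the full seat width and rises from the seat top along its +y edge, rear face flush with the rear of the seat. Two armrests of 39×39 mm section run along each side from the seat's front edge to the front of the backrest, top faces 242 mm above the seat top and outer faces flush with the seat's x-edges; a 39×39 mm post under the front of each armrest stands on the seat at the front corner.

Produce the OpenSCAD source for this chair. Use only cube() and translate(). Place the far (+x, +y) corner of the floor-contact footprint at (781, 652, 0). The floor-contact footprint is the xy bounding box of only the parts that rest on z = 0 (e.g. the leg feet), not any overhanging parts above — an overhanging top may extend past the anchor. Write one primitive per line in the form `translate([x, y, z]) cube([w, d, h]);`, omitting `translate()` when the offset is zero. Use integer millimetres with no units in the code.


translate([304, 185, 405]) cube([477, 467, 29]);
translate([304, 185, 0]) cube([37, 37, 405]);
translate([744, 185, 0]) cube([37, 37, 405]);
translate([304, 615, 0]) cube([37, 37, 405]);
translate([744, 615, 0]) cube([37, 37, 405]);
translate([304, 617, 434]) cube([477, 35, 532]);
translate([304, 185, 637]) cube([39, 432, 39]);
translate([742, 185, 637]) cube([39, 432, 39]);
translate([304, 185, 434]) cube([39, 39, 203]);
translate([742, 185, 434]) cube([39, 39, 203]);


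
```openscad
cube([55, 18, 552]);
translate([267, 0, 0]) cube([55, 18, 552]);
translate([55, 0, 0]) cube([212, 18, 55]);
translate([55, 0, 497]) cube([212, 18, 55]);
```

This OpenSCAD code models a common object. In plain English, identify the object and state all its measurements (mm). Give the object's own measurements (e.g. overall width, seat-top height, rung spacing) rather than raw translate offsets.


A rectangular picture frame lying in the x–z plane (depth along y). The opening is 212 mm wide (x) by 442 mm tall (z), surrounded by a border 55 mm wide on all four sides. The frame is 18 mm deep and is made of two full-height vertical stiles with two horizontal rails fitted between them.


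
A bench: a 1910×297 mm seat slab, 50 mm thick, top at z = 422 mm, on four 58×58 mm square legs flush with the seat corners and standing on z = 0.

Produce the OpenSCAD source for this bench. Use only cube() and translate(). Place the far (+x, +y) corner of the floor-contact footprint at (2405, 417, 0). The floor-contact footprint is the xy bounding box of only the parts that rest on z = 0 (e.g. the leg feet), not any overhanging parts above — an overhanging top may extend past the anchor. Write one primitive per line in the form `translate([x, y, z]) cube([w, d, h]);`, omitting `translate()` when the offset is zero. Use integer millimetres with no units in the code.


translate([495, 120, 372]) cube([1910, 297, 50]);
translate([495, 120, 0]) cube([58, 58, 372]);
translate([495, 359, 0]) cube([58, 58, 372]);
translate([2347, 120, 0]) cube([58, 58, 372]);
translate([2347, 359, 0]) cube([58, 58, 372]);
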